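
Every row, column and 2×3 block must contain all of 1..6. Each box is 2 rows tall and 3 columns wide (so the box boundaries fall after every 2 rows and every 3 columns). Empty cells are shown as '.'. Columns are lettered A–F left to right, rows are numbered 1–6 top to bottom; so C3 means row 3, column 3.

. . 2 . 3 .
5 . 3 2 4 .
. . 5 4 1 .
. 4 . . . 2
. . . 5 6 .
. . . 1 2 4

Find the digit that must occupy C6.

D1 = 6: row 1 has {2,3}; col 4 has {1,2,4,5}; box has {2,3,4} → only 6 remains.
F2 = 1: row 2 has {2,3,4,5}; col 6 has {2,4}; box has {2,3,4,6} → only 1 remains.
D4 = 3: row 4 has {2,4}; col 4 has {1,2,4,5,6}; box has {1,2,4} → only 3 remains.
E4 = 5: row 4 has {2,3,4}; col 5 has {1,2,3,4,6}; box has {1,2,3,4} → only 5 remains.
F5 = 3: row 5 has {5,6}; col 6 has {1,2,4}; box has {1,2,4,5,6} → only 3 remains.
C6 = 6: row 6 has {1,2,4}; col 3 has {2,3,5}; box has {} → only 6 remains.

6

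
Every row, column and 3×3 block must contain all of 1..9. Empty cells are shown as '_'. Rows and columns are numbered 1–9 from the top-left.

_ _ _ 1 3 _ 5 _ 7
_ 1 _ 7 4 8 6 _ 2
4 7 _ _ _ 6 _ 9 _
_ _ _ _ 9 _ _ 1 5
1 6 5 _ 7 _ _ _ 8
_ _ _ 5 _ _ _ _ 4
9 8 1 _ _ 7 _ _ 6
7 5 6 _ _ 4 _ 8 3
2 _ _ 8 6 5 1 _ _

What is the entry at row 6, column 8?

row 1, column 8 = 4: row 1 has {1,3,5,7}; col 8 has {1,8,9}; box has {2,5,6,7,9} → only 4 remains.
row 2, column 8 = 3: row 2 has {1,2,4,6,7,8}; col 8 has {1,4,8,9}; box has {2,4,5,6,7,9} → only 3 remains.
row 3, column 4 = 2: row 3 has {4,6,7,9}; col 4 has {1,5,7,8}; box has {1,3,4,6,7,8} → only 2 remains.
row 3, column 5 = 5: row 3 has {2,4,6,7,9}; col 5 has {3,4,6,7,9}; box has {1,2,3,4,6,7,8} → only 5 remains.
row 3, column 7 = 8: row 3 has {2,4,5,6,7,9}; col 7 has {1,5,6}; box has {2,3,4,5,6,7,9} → only 8 remains.
row 3, column 9 = 1: row 3 has {2,4,5,6,7,8,9}; col 9 has {2,3,4,5,6,7,8}; box has {2,3,4,5,6,7,8,9} → only 1 remains.
row 5, column 8 = 2: row 5 has {1,5,6,7,8}; col 8 has {1,3,4,8,9}; box has {1,4,5,8} → only 2 remains.
row 7, column 4 = 3: row 7 has {1,6,7,8,9}; col 4 has {1,2,5,7,8}; box has {4,5,6,7,8} → only 3 remains.
row 7, column 5 = 2: row 7 has {1,3,6,7,8,9}; col 5 has {3,4,5,6,7,9}; box has {3,4,5,6,7,8} → only 2 remains.
row 7, column 7 = 4: row 7 has {1,2,3,6,7,8,9}; col 7 has {1,5,6,8}; box has {1,3,6,8} → only 4 remains.
row 7, column 8 = 5: row 7 has {1,2,3,4,6,7,8,9}; col 8 has {1,2,3,4,8,9}; box has {1,3,4,6,8} → only 5 remains.
row 8, column 4 = 9: row 8 has {3,4,5,6,7,8}; col 4 has {1,2,3,5,7,8}; box has {2,3,4,5,6,7,8} → only 9 remains.
row 8, column 5 = 1: row 8 has {3,4,5,6,7,8,9}; col 5 has {2,3,4,5,6,7,9}; box has {2,3,4,5,6,7,8,9} → only 1 remains.
row 8, column 7 = 2: row 8 has {1,3,4,5,6,7,8,9}; col 7 has {1,4,5,6,8}; box has {1,3,4,5,6,8} → only 2 remains.
row 9, column 8 = 7: row 9 has {1,2,5,6,8}; col 8 has {1,2,3,4,5,8,9}; box has {1,2,3,4,5,6,8} → only 7 remains.
row 9, column 9 = 9: row 9 has {1,2,5,6,7,8}; col 9 has {1,2,3,4,5,6,7,8}; box has {1,2,3,4,5,6,7,8} → only 9 remains.
row 1, column 6 = 9: row 1 has {1,3,4,5,7}; col 6 has {4,5,6,7,8}; box has {1,2,3,4,5,6,7,8} → only 9 remains.
row 2, column 1 = 5: row 2 has {1,2,3,4,6,7,8}; col 1 has {1,2,4,7,9}; box has {1,4,7} → only 5 remains.
row 2, column 3 = 9: row 2 has {1,2,3,4,5,6,7,8}; col 3 has {1,5,6}; box has {1,4,5,7} → only 9 remains.
row 3, column 3 = 3: row 3 has {1,2,4,5,6,7,8,9}; col 3 has {1,5,6,9}; box has {1,4,5,7,9} → only 3 remains.
row 5, column 4 = 4: row 5 has {1,2,5,6,7,8}; col 4 has {1,2,3,5,7,8,9}; box has {5,7,9} → only 4 remains.
row 5, column 6 = 3: row 5 has {1,2,4,5,6,7,8}; col 6 has {4,5,6,7,8,9}; box has {4,5,7,9} → only 3 remains.
row 5, column 7 = 9: row 5 has {1,2,3,4,5,6,7,8}; col 7 has {1,2,4,5,6,8}; box has {1,2,4,5,8} → only 9 remains.
row 6, column 5 = 8: row 6 has {4,5}; col 5 has {1,2,3,4,5,6,7,9}; box has {3,4,5,7,9} → only 8 remains.
row 6, column 8 = 6: row 6 has {4,5,8}; col 8 has {1,2,3,4,5,7,8,9}; box has {1,2,4,5,8,9} → only 6 remains.

6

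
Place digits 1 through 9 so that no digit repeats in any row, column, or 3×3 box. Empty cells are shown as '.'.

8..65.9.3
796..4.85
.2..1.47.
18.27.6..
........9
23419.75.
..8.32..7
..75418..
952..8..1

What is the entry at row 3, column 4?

row 1, column 3 = 1: row 1 has {3,5,6,8,9}; col 3 has {2,4,6,7,8}; box has {2,6,7,8,9} → only 1 remains.
row 1, column 6 = 7: row 1 has {1,3,5,6,8,9}; col 6 has {1,2,4,8}; box has {1,4,5,6} → only 7 remains.
row 1, column 8 = 2: row 1 has {1,3,5,6,7,8,9}; col 8 has {5,7,8}; box has {3,4,5,7,8,9} → only 2 remains.
row 2, column 4 = 3: row 2 has {4,5,6,7,8,9}; col 4 has {1,2,5,6}; box has {1,4,5,6,7} → only 3 remains.
row 2, column 5 = 2: row 2 has {3,4,5,6,7,8,9}; col 5 has {1,3,4,5,7,9}; box has {1,3,4,5,6,7} → only 2 remains.
row 2, column 7 = 1: row 2 has {2,3,4,5,6,7,8,9}; col 7 has {4,6,7,8,9}; box has {2,3,4,5,7,8,9} → only 1 remains.
row 3, column 6 = 9: row 3 has {1,2,4,7}; col 6 has {1,2,4,7,8}; box has {1,2,3,4,5,6,7} → only 9 remains.
row 3, column 9 = 6: row 3 has {1,2,4,7,9}; col 9 has {1,3,5,7,9}; box has {1,2,3,4,5,7,8,9} → only 6 remains.
row 4, column 9 = 4: row 4 has {1,2,6,7,8}; col 9 has {1,3,5,6,7,9}; box has {5,6,7,9} → only 4 remains.
row 5, column 3 = 5: row 5 has {9}; col 3 has {1,2,4,6,7,8}; box has {1,2,3,4,8} → only 5 remains.
row 6, column 6 = 6: row 6 has {1,2,3,4,5,7,9}; col 6 has {1,2,4,7,8,9}; box has {1,2,7,9} → only 6 remains.
row 6, column 9 = 8: row 6 has {1,2,3,4,5,6,7,9}; col 9 has {1,3,4,5,6,7,9}; box has {4,5,6,7,9} → only 8 remains.
row 7, column 4 = 9: row 7 has {2,3,7,8}; col 4 has {1,2,3,5,6}; box has {1,2,3,4,5,8} → only 9 remains.
row 7, column 7 = 5: row 7 has {2,3,7,8,9}; col 7 has {1,4,6,7,8,9}; box has {1,7,8} → only 5 remains.
row 8, column 2 = 6: row 8 has {1,4,5,7,8}; col 2 has {2,3,5,8,9}; box has {2,5,7,8,9} → only 6 remains.
row 8, column 9 = 2: row 8 has {1,4,5,6,7,8}; col 9 has {1,3,4,5,6,7,8,9}; box has {1,5,7,8} → only 2 remains.
row 9, column 4 = 7: row 9 has {1,2,5,8,9}; col 4 has {1,2,3,5,6,9}; box has {1,2,3,4,5,8,9} → only 7 remains.
row 9, column 5 = 6: row 9 has {1,2,5,7,8,9}; col 5 has {1,2,3,4,5,7,9}; box has {1,2,3,4,5,7,8,9} → only 6 remains.
row 9, column 7 = 3: row 9 has {1,2,5,6,7,8,9}; col 7 has {1,4,5,6,7,8,9}; box has {1,2,5,7,8} → only 3 remains.
row 9, column 8 = 4: row 9 has {1,2,3,5,6,7,8,9}; col 8 has {2,5,7,8}; box has {1,2,3,5,7,8} → only 4 remains.
row 1, column 2 = 4: row 1 has {1,2,3,5,6,7,8,9}; col 2 has {2,3,5,6,8,9}; box has {1,2,6,7,8,9} → only 4 remains.
row 3, column 3 = 3: row 3 has {1,2,4,6,7,9}; col 3 has {1,2,4,5,6,7,8}; box has {1,2,4,6,7,8,9} → only 3 remains.
row 3, column 4 = 8: row 3 has {1,2,3,4,6,7,9}; col 4 has {1,2,3,5,6,7,9}; box has {1,2,3,4,5,6,7,9} → only 8 remains.

8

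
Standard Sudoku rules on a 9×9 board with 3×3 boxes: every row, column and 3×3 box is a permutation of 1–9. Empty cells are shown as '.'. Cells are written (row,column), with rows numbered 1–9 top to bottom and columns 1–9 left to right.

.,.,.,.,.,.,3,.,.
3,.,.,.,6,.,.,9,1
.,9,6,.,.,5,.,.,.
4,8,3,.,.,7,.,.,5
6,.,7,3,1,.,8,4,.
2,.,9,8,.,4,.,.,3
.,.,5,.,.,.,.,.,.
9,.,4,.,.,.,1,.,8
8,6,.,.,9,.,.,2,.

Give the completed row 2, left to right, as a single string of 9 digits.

(4,5) = 2: row 4 has {3,4,5,7,8}; col 5 has {1,6,9}; box has {1,3,4,7,8} → only 2 remains.
(5,2) = 5: row 5 has {1,3,4,6,7,8}; col 2 has {6,8,9}; box has {2,3,4,6,7,8,9} → only 5 remains.
(5,6) = 9: row 5 has {1,3,4,5,6,7,8}; col 6 has {4,5,7}; box has {1,2,3,4,7,8} → only 9 remains.
(5,9) = 2: row 5 has {1,3,4,5,6,7,8,9}; col 9 has {1,3,5,8}; box has {3,4,5,8} → only 2 remains.
(6,2) = 1: row 6 has {2,3,4,8,9}; col 2 has {5,6,8,9}; box has {2,3,4,5,6,7,8,9} → only 1 remains.
(6,5) = 5: row 6 has {1,2,3,4,8,9}; col 5 has {1,2,6,9}; box has {1,2,3,4,7,8,9} → only 5 remains.
(9,3) = 1: row 9 has {2,6,8,9}; col 3 has {3,4,5,6,7,9}; box has {4,5,6,8,9} → only 1 remains.
(9,6) = 3: row 9 has {1,2,6,8,9}; col 6 has {4,5,7,9}; box has {9} → only 3 remains.
(4,4) = 6: row 4 has {2,3,4,5,7,8}; col 4 has {3,8}; box has {1,2,3,4,5,7,8,9} → only 6 remains.
(4,7) = 9: row 4 has {2,3,4,5,6,7,8}; col 7 has {1,3,8}; box has {2,3,4,5,8} → only 9 remains.
(4,8) = 1: row 4 has {2,3,4,5,6,7,8,9}; col 8 has {2,4,9}; box has {2,3,4,5,8,9} → only 1 remains.
(7,1) = 7: row 7 has {5}; col 1 has {2,3,4,6,8,9}; box has {1,4,5,6,8,9} → only 7 remains.
(8,5) = 7: row 8 has {1,4,8,9}; col 5 has {1,2,5,6,9}; box has {3,9} → only 7 remains.
(3,1) = 1: row 3 has {5,6,9}; col 1 has {2,3,4,6,7,8,9}; box has {3,6,9} → only 1 remains.
(1,1) = 5: row 1 has {3}; col 1 has {1,2,3,4,6,7,8,9}; box has {1,3,6,9} → only 5 remains.
(1,4) = 9: in row 1, 9 can only go here (every other open cell in that row sees a 9).
(1,6) = 1: in row 1, 1 can only go here (every other open cell in that row sees a 1).
(2,7) = 5: in row 2, 5 can only go here (every other open cell in that row sees a 5).
(3,5) = 3: in row 3, 3 can only go here (every other open cell in that row sees a 3).
(3,8) = 8: in row 3, 8 can only go here (every other open cell in that row sees an 8).
(7,4) = 1: in row 7, 1 can only go here (every other open cell in that row sees a 1).
(7,9) = 9: in row 7, 9 can only go here (every other open cell in that row sees a 9).
(9,4) = 5: in row 9, 5 can only go here (every other open cell in that row sees a 5).
(8,4) = 2: row 8 has {1,4,7,8,9}; col 4 has {1,3,5,6,8,9}; box has {1,3,5,7,9} → only 2 remains.
(8,6) = 6: row 8 has {1,2,4,7,8,9}; col 6 has {1,3,4,5,7,9}; box has {1,2,3,5,7,9} → only 6 remains.
(7,6) = 8: row 7 has {1,5,7,9}; col 6 has {1,3,4,5,6,7,9}; box has {1,2,3,5,6,7,9} → only 8 remains.
(8,2) = 3: row 8 has {1,2,4,6,7,8,9}; col 2 has {1,5,6,8,9}; box has {1,4,5,6,7,8,9} → only 3 remains.
(8,8) = 5: row 8 has {1,2,3,4,6,7,8,9}; col 8 has {1,2,4,8,9}; box has {1,2,8,9} → only 5 remains.
(2,6) = 2: row 2 has {1,3,5,6,9}; col 6 has {1,3,4,5,6,7,8,9}; box has {1,3,5,6,9} → only 2 remains.
(7,2) = 2: row 7 has {1,5,7,8,9}; col 2 has {1,3,5,6,8,9}; box has {1,3,4,5,6,7,8,9} → only 2 remains.
(7,5) = 4: row 7 has {1,2,5,7,8,9}; col 5 has {1,2,3,5,6,7,9}; box has {1,2,3,5,6,7,8,9} → only 4 remains.
(7,7) = 6: row 7 has {1,2,4,5,7,8,9}; col 7 has {1,3,5,8,9}; box has {1,2,5,8,9} → only 6 remains.
(7,8) = 3: row 7 has {1,2,4,5,6,7,8,9}; col 8 has {1,2,4,5,8,9}; box has {1,2,5,6,8,9} → only 3 remains.
(1,5) = 8: row 1 has {1,3,5,9}; col 5 has {1,2,3,4,5,6,7,9}; box has {1,2,3,5,6,9} → only 8 remains.
(2,3) = 8: row 2 has {1,2,3,5,6,9}; col 3 has {1,3,4,5,6,7,9}; box has {1,3,5,6,9} → only 8 remains.
(6,7) = 7: row 6 has {1,2,3,4,5,8,9}; col 7 has {1,3,5,6,8,9}; box has {1,2,3,4,5,8,9} → only 7 remains.
(6,8) = 6: row 6 has {1,2,3,4,5,7,8,9}; col 8 has {1,2,3,4,5,8,9}; box has {1,2,3,4,5,7,8,9} → only 6 remains.
(9,7) = 4: row 9 has {1,2,3,5,6,8,9}; col 7 has {1,3,5,6,7,8,9}; box has {1,2,3,5,6,8,9} → only 4 remains.
(9,9) = 7: row 9 has {1,2,3,4,5,6,8,9}; col 9 has {1,2,3,5,8,9}; box has {1,2,3,4,5,6,8,9} → only 7 remains.
(1,3) = 2: row 1 has {1,3,5,8,9}; col 3 has {1,3,4,5,6,7,8,9}; box has {1,3,5,6,8,9} → only 2 remains.
(1,8) = 7: row 1 has {1,2,3,5,8,9}; col 8 has {1,2,3,4,5,6,8,9}; box has {1,3,5,8,9} → only 7 remains.
(3,7) = 2: row 3 has {1,3,5,6,8,9}; col 7 has {1,3,4,5,6,7,8,9}; box has {1,3,5,7,8,9} → only 2 remains.
(3,9) = 4: row 3 has {1,2,3,5,6,8,9}; col 9 has {1,2,3,5,7,8,9}; box has {1,2,3,5,7,8,9} → only 4 remains.
(1,2) = 4: row 1 has {1,2,3,5,7,8,9}; col 2 has {1,2,3,5,6,8,9}; box has {1,2,3,5,6,8,9} → only 4 remains.
(1,9) = 6: row 1 has {1,2,3,4,5,7,8,9}; col 9 has {1,2,3,4,5,7,8,9}; box has {1,2,3,4,5,7,8,9} → only 6 remains.
(2,2) = 7: row 2 has {1,2,3,5,6,8,9}; col 2 has {1,2,3,4,5,6,8,9}; box has {1,2,3,4,5,6,8,9} → only 7 remains.
(2,4) = 4: row 2 has {1,2,3,5,6,7,8,9}; col 4 has {1,2,3,5,6,8,9}; box has {1,2,3,5,6,8,9} → only 4 remains.

378462591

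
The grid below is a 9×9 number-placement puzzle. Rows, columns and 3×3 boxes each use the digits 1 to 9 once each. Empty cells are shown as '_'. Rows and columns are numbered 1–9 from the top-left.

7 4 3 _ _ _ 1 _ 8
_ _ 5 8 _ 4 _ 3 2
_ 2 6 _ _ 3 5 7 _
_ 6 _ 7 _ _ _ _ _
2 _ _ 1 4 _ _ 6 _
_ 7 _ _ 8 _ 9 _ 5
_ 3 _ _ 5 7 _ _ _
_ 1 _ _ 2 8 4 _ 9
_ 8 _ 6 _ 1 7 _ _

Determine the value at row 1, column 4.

row 1, column 8 = 9: row 1 has {1,3,4,7,8}; col 8 has {3,6,7}; box has {1,2,3,5,7,8} → only 9 remains.
row 2, column 2 = 9: row 2 has {2,3,4,5,8}; col 2 has {1,2,3,4,6,7,8}; box has {2,3,4,5,6,7} → only 9 remains.
row 2, column 7 = 6: row 2 has {2,3,4,5,8,9}; col 7 has {1,4,5,7,9}; box has {1,2,3,5,7,8,9} → only 6 remains.
row 3, column 4 = 9: row 3 has {2,3,5,6,7}; col 4 has {1,6,7,8}; box has {3,4,8} → only 9 remains.
row 3, column 5 = 1: row 3 has {2,3,5,6,7,9}; col 5 has {2,4,5,8}; box has {3,4,8,9} → only 1 remains.
row 3, column 9 = 4: row 3 has {1,2,3,5,6,7,9}; col 9 has {2,5,8,9}; box has {1,2,3,5,6,7,8,9} → only 4 remains.
row 5, column 2 = 5: row 5 has {1,2,4,6}; col 2 has {1,2,3,4,6,7,8,9}; box has {2,6,7} → only 5 remains.
row 5, column 6 = 9: row 5 has {1,2,4,5,6}; col 6 has {1,3,4,7,8}; box has {1,4,7,8} → only 9 remains.
row 7, column 4 = 4: row 7 has {3,5,7}; col 4 has {1,6,7,8,9}; box has {1,2,5,6,7,8} → only 4 remains.
row 8, column 3 = 7: row 8 has {1,2,4,8,9}; col 3 has {3,5,6}; box has {1,3,8} → only 7 remains.
row 8, column 4 = 3: row 8 has {1,2,4,7,8,9}; col 4 has {1,4,6,7,8,9}; box has {1,2,4,5,6,7,8} → only 3 remains.
row 8, column 8 = 5: row 8 has {1,2,3,4,7,8,9}; col 8 has {3,6,7,9}; box has {4,7,9} → only 5 remains.
row 9, column 5 = 9: row 9 has {1,6,7,8}; col 5 has {1,2,4,5,8}; box has {1,2,3,4,5,6,7,8} → only 9 remains.
row 9, column 8 = 2: row 9 has {1,6,7,8,9}; col 8 has {3,5,6,7,9}; box has {4,5,7,9} → only 2 remains.
row 9, column 9 = 3: row 9 has {1,2,6,7,8,9}; col 9 has {2,4,5,8,9}; box has {2,4,5,7,9} → only 3 remains.
row 1, column 5 = 6: row 1 has {1,3,4,7,8,9}; col 5 has {1,2,4,5,8,9}; box has {1,3,4,8,9} → only 6 remains.
row 2, column 1 = 1: row 2 has {2,3,4,5,6,8,9}; col 1 has {2,7}; box has {2,3,4,5,6,7,9} → only 1 remains.
row 2, column 5 = 7: row 2 has {1,2,3,4,5,6,8,9}; col 5 has {1,2,4,5,6,8,9}; box has {1,3,4,6,8,9} → only 7 remains.
row 3, column 1 = 8: row 3 has {1,2,3,4,5,6,7,9}; col 1 has {1,2,7}; box has {1,2,3,4,5,6,7,9} → only 8 remains.
row 4, column 5 = 3: row 4 has {6,7}; col 5 has {1,2,4,5,6,7,8,9}; box has {1,4,7,8,9} → only 3 remains.
row 4, column 9 = 1: row 4 has {3,6,7}; col 9 has {2,3,4,5,8,9}; box has {5,6,9} → only 1 remains.
row 5, column 3 = 8: row 5 has {1,2,4,5,6,9}; col 3 has {3,5,6,7}; box has {2,5,6,7} → only 8 remains.
row 5, column 7 = 3: row 5 has {1,2,4,5,6,8,9}; col 7 has {1,4,5,6,7,9}; box has {1,5,6,9} → only 3 remains.
row 5, column 9 = 7: row 5 has {1,2,3,4,5,6,8,9}; col 9 has {1,2,3,4,5,8,9}; box has {1,3,5,6,9} → only 7 remains.
row 6, column 4 = 2: row 6 has {5,7,8,9}; col 4 has {1,3,4,6,7,8,9}; box has {1,3,4,7,8,9} → only 2 remains.
row 6, column 6 = 6: row 6 has {2,5,7,8,9}; col 6 has {1,3,4,7,8,9}; box has {1,2,3,4,7,8,9} → only 6 remains.
row 6, column 8 = 4: row 6 has {2,5,6,7,8,9}; col 8 has {2,3,5,6,7,9}; box has {1,3,5,6,7,9} → only 4 remains.
row 7, column 7 = 8: row 7 has {3,4,5,7}; col 7 has {1,3,4,5,6,7,9}; box has {2,3,4,5,7,9} → only 8 remains.
row 7, column 8 = 1: row 7 has {3,4,5,7,8}; col 8 has {2,3,4,5,6,7,9}; box has {2,3,4,5,7,8,9} → only 1 remains.
row 7, column 9 = 6: row 7 has {1,3,4,5,7,8}; col 9 has {1,2,3,4,5,7,8,9}; box has {1,2,3,4,5,7,8,9} → only 6 remains.
row 8, column 1 = 6: row 8 has {1,2,3,4,5,7,8,9}; col 1 has {1,2,7,8}; box has {1,3,7,8} → only 6 remains.
row 9, column 3 = 4: row 9 has {1,2,3,6,7,8,9}; col 3 has {3,5,6,7,8}; box has {1,3,6,7,8} → only 4 remains.
row 1, column 4 = 5: row 1 has {1,3,4,6,7,8,9}; col 4 has {1,2,3,4,6,7,8,9}; box has {1,3,4,6,7,8,9} → only 5 remains.

5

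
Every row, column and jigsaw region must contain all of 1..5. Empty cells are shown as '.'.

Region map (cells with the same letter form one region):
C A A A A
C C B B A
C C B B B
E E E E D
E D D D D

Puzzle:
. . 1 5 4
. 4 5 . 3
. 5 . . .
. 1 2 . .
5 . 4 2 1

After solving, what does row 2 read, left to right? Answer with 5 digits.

24513

R1C2 = 2: row 1 has {1,4,5}; col 2 has {1,4,5}; region has {1,3,4,5} → only 2 remains.
R2C4 = 1: row 2 has {3,4,5}; col 4 has {2,5}; region has {5} → only 1 remains.
R3C3 = 3: row 3 has {5}; col 3 has {1,2,4,5}; region has {1,5} → only 3 remains.
R3C4 = 4: row 3 has {3,5}; col 4 has {1,2,5}; region has {1,3,5} → only 4 remains.
R3C5 = 2: row 3 has {3,4,5}; col 5 has {1,3,4}; region has {1,3,4,5} → only 2 remains.
R4C4 = 3: row 4 has {1,2}; col 4 has {1,2,4,5}; region has {1,2,5} → only 3 remains.
R4C5 = 5: row 4 has {1,2,3}; col 5 has {1,2,3,4}; region has {1,2,4} → only 5 remains.
R5C2 = 3: row 5 has {1,2,4,5}; col 2 has {1,2,4,5}; region has {1,2,4,5} → only 3 remains.
R1C1 = 3: row 1 has {1,2,4,5}; col 1 has {5}; region has {4,5} → only 3 remains.
R2C1 = 2: row 2 has {1,3,4,5}; col 1 has {3,5}; region has {3,4,5} → only 2 remains.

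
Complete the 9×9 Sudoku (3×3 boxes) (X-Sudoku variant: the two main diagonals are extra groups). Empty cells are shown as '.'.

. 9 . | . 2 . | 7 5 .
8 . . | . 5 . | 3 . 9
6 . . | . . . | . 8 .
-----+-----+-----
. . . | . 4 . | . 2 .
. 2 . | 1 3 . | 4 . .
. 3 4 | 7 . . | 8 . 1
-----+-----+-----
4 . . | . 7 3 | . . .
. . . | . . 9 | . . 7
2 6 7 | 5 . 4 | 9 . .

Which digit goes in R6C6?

R1C1 = 1 (sole candidate).
R1C3 = 3 (sole candidate).
R2C3 = 2 (sole candidate).
R3C3 = 5 (sole candidate).
R3C7 = 1 (sole candidate).
R9C9 = 8 (sole candidate).
R3C5 = 9 (sole candidate).
R3C6 = 7 (sole candidate).
R6C5 = 6 (sole candidate).
R6C6 = 2: row 6 has {1,3,4,6,7,8}; col 6 has {3,4,7,9}; box has {1,3,4,6,7}; main diagonal has {1,3,5,8} → only 2 remains.

2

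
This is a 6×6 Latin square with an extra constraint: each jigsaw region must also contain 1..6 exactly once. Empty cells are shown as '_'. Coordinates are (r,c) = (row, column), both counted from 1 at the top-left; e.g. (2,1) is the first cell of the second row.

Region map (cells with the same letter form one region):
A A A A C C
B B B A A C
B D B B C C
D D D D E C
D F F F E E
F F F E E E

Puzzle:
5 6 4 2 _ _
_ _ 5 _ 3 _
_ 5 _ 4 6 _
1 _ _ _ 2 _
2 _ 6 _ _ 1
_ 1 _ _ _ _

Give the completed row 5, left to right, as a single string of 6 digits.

236541

(1,5) = 1 (sole candidate).
(1,6) = 3 (sole candidate).
(2,1) = 6 (sole candidate).
(2,2) = 2 (sole candidate).
(2,4) = 1 (sole candidate).
(2,6) = 4 (sole candidate).
(3,1) = 3 (sole candidate).
(3,3) = 1 (sole candidate).
(3,6) = 2 (sole candidate).
(4,3) = 3 (sole candidate).
(4,4) = 6 (sole candidate).
(4,6) = 5 (sole candidate).
(6,1) = 4 (sole candidate).
(6,3) = 2 (sole candidate).
(6,5) = 5 (sole candidate).
(6,6) = 6 (sole candidate).
(4,2) = 4 (sole candidate).
(5,2) = 3: row 5 has {1,2,6}; col 2 has {1,2,4,5,6}; region has {1,2,4,6} → only 3 remains.
(5,4) = 5: row 5 has {1,2,3,6}; col 4 has {1,2,4,6}; region has {1,2,3,4,6} → only 5 remains.
(5,5) = 4: row 5 has {1,2,3,5,6}; col 5 has {1,2,3,5,6}; region has {1,2,5,6} → only 4 remains.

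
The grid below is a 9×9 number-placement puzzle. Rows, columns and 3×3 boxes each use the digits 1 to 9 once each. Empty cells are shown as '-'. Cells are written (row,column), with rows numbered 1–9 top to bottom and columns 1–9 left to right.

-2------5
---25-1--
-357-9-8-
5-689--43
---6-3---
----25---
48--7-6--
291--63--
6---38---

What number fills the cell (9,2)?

5

(2,6) = 4: row 2 has {1,2,5}; col 6 has {3,5,6,8,9}; box has {2,5,7,9} → only 4 remains.
(3,1) = 1: row 3 has {3,5,7,8,9}; col 1 has {2,4,5,6}; box has {2,3,5} → only 1 remains.
(3,5) = 6: row 3 has {1,3,5,7,8,9}; col 5 has {2,3,5,7,9}; box has {2,4,5,7,9} → only 6 remains.
(7,3) = 3: row 7 has {4,6,7,8}; col 3 has {1,5,6}; box has {1,2,4,6,8,9} → only 3 remains.
(8,5) = 4: row 8 has {1,2,3,6,9}; col 5 has {2,3,5,6,7,9}; box has {3,6,7,8} → only 4 remains.
(9,3) = 7: row 9 has {3,6,8}; col 3 has {1,3,5,6}; box has {1,2,3,4,6,8,9} → only 7 remains.
(1,6) = 1: row 1 has {2,5}; col 6 has {3,4,5,6,8,9}; box has {2,4,5,6,7,9} → only 1 remains.
(4,6) = 7: row 4 has {3,4,5,6,8,9}; col 6 has {1,3,4,5,6,8,9}; box has {2,3,5,6,8,9} → only 7 remains.
(4,7) = 2: row 4 has {3,4,5,6,7,8,9}; col 7 has {1,3,6}; box has {3,4} → only 2 remains.
(5,5) = 1: row 5 has {3,6}; col 5 has {2,3,4,5,6,7,9}; box has {2,3,5,6,7,8,9} → only 1 remains.
(6,4) = 4: row 6 has {2,5}; col 4 has {2,6,7,8}; box has {1,2,3,5,6,7,8,9} → only 4 remains.
(7,6) = 2: row 7 has {3,4,6,7,8}; col 6 has {1,3,4,5,6,7,8,9}; box has {3,4,6,7,8} → only 2 remains.
(8,4) = 5: row 8 has {1,2,3,4,6,9}; col 4 has {2,4,6,7,8}; box has {2,3,4,6,7,8} → only 5 remains.
(8,8) = 7: row 8 has {1,2,3,4,5,6,9}; col 8 has {4,8}; box has {3,6} → only 7 remains.
(8,9) = 8: row 8 has {1,2,3,4,5,6,7,9}; col 9 has {3,5}; box has {3,6,7} → only 8 remains.
(9,2) = 5: row 9 has {3,6,7,8}; col 2 has {2,3,8,9}; box has {1,2,3,4,6,7,8,9} → only 5 remains.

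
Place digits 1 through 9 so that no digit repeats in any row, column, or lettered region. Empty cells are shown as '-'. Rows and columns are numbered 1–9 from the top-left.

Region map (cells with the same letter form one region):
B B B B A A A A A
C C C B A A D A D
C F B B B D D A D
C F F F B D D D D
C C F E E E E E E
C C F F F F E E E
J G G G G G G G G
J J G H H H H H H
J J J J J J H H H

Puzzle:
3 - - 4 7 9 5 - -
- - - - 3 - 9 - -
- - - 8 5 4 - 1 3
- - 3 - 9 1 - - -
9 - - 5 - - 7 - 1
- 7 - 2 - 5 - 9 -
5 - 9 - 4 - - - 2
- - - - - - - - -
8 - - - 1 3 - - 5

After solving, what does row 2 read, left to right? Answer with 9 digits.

r3c2 = 9: in row 3, 9 can only go here (every other open cell in that row sees a 9).
r3c3 = 7: in row 3, 7 can only go here (every other open cell in that row sees a 7).
r2c9 = 7: in row 2, 7 can only go here (every other open cell in that row sees a 7).
r4c8 = 5: in row 4, 5 can only go here (every other open cell in that row sees a 5).
r4c4 = 7: in row 4, 7 can only go here (every other open cell in that row sees a 7).
r6c7 = 3: in row 6, 3 can only go here (every other open cell in that row sees a 3).
r5c2 = 3: in row 5, 3 can only go here (every other open cell in that row sees a 3).
r8c3 = 5: in row 8, 5 can only go here (every other open cell in that row sees a 5).
r2c2 = 5: in row 2, 5 can only go here (every other open cell in that row sees a 5).
r9c8 = 7: in row 9, 7 can only go here (every other open cell in that row sees a 7).
r9c4 = 9: in row 9, 9 can only go here (every other open cell in that row sees a 9).
r7c6 = 7: in row 7, 7 can only go here (every other open cell in that row sees a 7).
r8c1 = 7: in row 8, 7 can only go here (every other open cell in that row sees a 7).
r8c9 = 9: in row 8, 9 can only go here (every other open cell in that row sees a 9).
r6c9 = 4: in column 9, 4 can only go here (every other open cell in that column sees a 4).
r5c3 = 4: in row 5, 4 can only go here (every other open cell in that row sees a 4).
r4c1 = 4: in row 4, 4 can only go here (every other open cell in that row sees a 4).
r2c8 = 4: in row 2, 4 can only go here (every other open cell in that row sees a 4).
r4c7 = 2: in row 4, 2 can only go here (every other open cell in that row sees a 2).
r3c7 = 6: row 3 has {1,3,4,5,7,8,9}; col 7 has {2,3,5,7,9}; region has {1,2,3,4,5,7,9} → only 6 remains.
r4c9 = 8: row 4 has {1,2,3,4,5,7,9}; col 9 has {1,2,3,4,5,7,9}; region has {1,2,3,4,5,6,7,9} → only 8 remains.
r9c7 = 4: row 9 has {1,3,5,7,8,9}; col 7 has {2,3,5,6,7,9}; region has {5,7,9} → only 4 remains.
r1c9 = 6: row 1 has {3,4,5,7,9}; col 9 has {1,2,3,4,5,7,8,9}; region has {1,3,4,5,7,9} → only 6 remains.
r3c1 = 2: row 3 has {1,3,4,5,6,7,8,9}; col 1 has {3,4,5,7,8,9}; region has {3,4,5,7,9} → only 2 remains.
r4c2 = 6: row 4 has {1,2,3,4,5,7,8,9}; col 2 has {3,5,7,9}; region has {2,3,4,5,7,9} → only 6 remains.
r6c5 = 8: row 6 has {2,3,4,5,7,9}; col 5 has {1,3,4,5,7,9}; region has {2,3,4,5,6,7,9} → only 8 remains.
r9c2 = 2: row 9 has {1,3,4,5,7,8,9}; col 2 has {3,5,6,7,9}; region has {1,3,5,7,8,9} → only 2 remains.
r9c3 = 6: row 9 has {1,2,3,4,5,7,8,9}; col 3 has {3,4,5,7,9}; region has {1,2,3,5,7,8,9} → only 6 remains.
r1c2 = 1: row 1 has {3,4,5,6,7,9}; col 2 has {2,3,5,6,7,9}; region has {3,4,5,7,8,9} → only 1 remains.
r1c3 = 2: row 1 has {1,3,4,5,6,7,9}; col 3 has {3,4,5,6,7,9}; region has {1,3,4,5,7,8,9} → only 2 remains.
r1c8 = 8: row 1 has {1,2,3,4,5,6,7,9}; col 8 has {1,4,5,7,9}; region has {1,3,4,5,6,7,9} → only 8 remains.
r2c4 = 6: row 2 has {3,4,5,7,9}; col 4 has {2,4,5,7,8,9}; region has {1,2,3,4,5,7,8,9} → only 6 remains.
r2c6 = 2: row 2 has {3,4,5,6,7,9}; col 6 has {1,3,4,5,7,9}; region has {1,3,4,5,6,7,8,9} → only 2 remains.
r6c3 = 1: row 6 has {2,3,4,5,7,8,9}; col 3 has {2,3,4,5,6,7,9}; region has {2,3,4,5,6,7,8,9} → only 1 remains.
r7c2 = 8: row 7 has {2,4,5,7,9}; col 2 has {1,2,3,5,6,7,9}; region has {2,4,5,7,9} → only 8 remains.
r7c7 = 1: row 7 has {2,4,5,7,8,9}; col 7 has {2,3,4,5,6,7,9}; region has {2,4,5,7,8,9} → only 1 remains.
r8c2 = 4: row 8 has {5,7,9}; col 2 has {1,2,3,5,6,7,8,9}; region has {1,2,3,5,6,7,8,9} → only 4 remains.
r8c7 = 8: row 8 has {4,5,7,9}; col 7 has {1,2,3,4,5,6,7,9}; region has {4,5,7,9} → only 8 remains.
r2c1 = 1: row 2 has {2,3,4,5,6,7,9}; col 1 has {2,3,4,5,7,8,9}; region has {2,3,4,5,7,9} → only 1 remains.
r2c3 = 8: row 2 has {1,2,3,4,5,6,7,9}; col 3 has {1,2,3,4,5,6,7,9}; region has {1,2,3,4,5,7,9} → only 8 remains.

158632947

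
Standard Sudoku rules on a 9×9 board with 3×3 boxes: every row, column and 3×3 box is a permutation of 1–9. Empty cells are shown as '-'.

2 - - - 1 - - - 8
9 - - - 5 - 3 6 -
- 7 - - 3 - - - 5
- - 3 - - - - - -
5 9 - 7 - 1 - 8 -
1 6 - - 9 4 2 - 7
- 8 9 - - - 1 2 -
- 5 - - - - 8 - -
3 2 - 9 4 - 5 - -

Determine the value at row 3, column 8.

row 4, column 2 = 4: row 4 has {3}; col 2 has {2,5,6,7,8,9}; box has {1,3,5,6,9} → only 4 remains.
row 5, column 3 = 2: row 5 has {1,5,7,8,9}; col 3 has {3,9}; box has {1,3,4,5,6,9} → only 2 remains.
row 5, column 5 = 6: row 5 has {1,2,5,7,8,9}; col 5 has {1,3,4,5,9}; box has {1,4,7,9} → only 6 remains.
row 5, column 7 = 4: row 5 has {1,2,5,6,7,8,9}; col 7 has {1,2,3,5,8}; box has {2,7,8} → only 4 remains.
row 5, column 9 = 3: row 5 has {1,2,4,5,6,7,8,9}; col 9 has {5,7,8}; box has {2,4,7,8} → only 3 remains.
row 6, column 3 = 8: row 6 has {1,2,4,6,7,9}; col 3 has {2,3,9}; box has {1,2,3,4,5,6,9} → only 8 remains.
row 6, column 8 = 5: row 6 has {1,2,4,6,7,8,9}; col 8 has {2,6,8}; box has {2,3,4,7,8} → only 5 remains.
row 7, column 5 = 7: row 7 has {1,2,8,9}; col 5 has {1,3,4,5,6,9}; box has {4,9} → only 7 remains.
row 8, column 5 = 2: row 8 has {5,8}; col 5 has {1,3,4,5,6,7,9}; box has {4,7,9} → only 2 remains.
row 9, column 8 = 7: row 9 has {2,3,4,5,9}; col 8 has {2,5,6,8}; box has {1,2,5,8} → only 7 remains.
row 9, column 9 = 6: row 9 has {2,3,4,5,7,9}; col 9 has {3,5,7,8}; box has {1,2,5,7,8} → only 6 remains.
row 1, column 2 = 3: row 1 has {1,2,8}; col 2 has {2,4,5,6,7,8,9}; box has {2,7,9} → only 3 remains.
row 2, column 2 = 1: row 2 has {3,5,6,9}; col 2 has {2,3,4,5,6,7,8,9}; box has {2,3,7,9} → only 1 remains.
row 2, column 3 = 4: row 2 has {1,3,5,6,9}; col 3 has {2,3,8,9}; box has {1,2,3,7,9} → only 4 remains.
row 2, column 9 = 2: row 2 has {1,3,4,5,6,9}; col 9 has {3,5,6,7,8}; box has {3,5,6,8} → only 2 remains.
row 3, column 3 = 6: row 3 has {3,5,7}; col 3 has {2,3,4,8,9}; box has {1,2,3,4,7,9} → only 6 remains.
row 3, column 7 = 9: row 3 has {3,5,6,7}; col 7 has {1,2,3,4,5,8}; box has {2,3,5,6,8} → only 9 remains.
row 4, column 1 = 7: row 4 has {3,4}; col 1 has {1,2,3,5,9}; box has {1,2,3,4,5,6,8,9} → only 7 remains.
row 4, column 5 = 8: row 4 has {3,4,7}; col 5 has {1,2,3,4,5,6,7,9}; box has {1,4,6,7,9} → only 8 remains.
row 4, column 7 = 6: row 4 has {3,4,7,8}; col 7 has {1,2,3,4,5,8,9}; box has {2,3,4,5,7,8} → only 6 remains.
row 6, column 4 = 3: row 6 has {1,2,4,5,6,7,8,9}; col 4 has {7,9}; box has {1,4,6,7,8,9} → only 3 remains.
row 7, column 9 = 4: row 7 has {1,2,7,8,9}; col 9 has {2,3,5,6,7,8}; box has {1,2,5,6,7,8} → only 4 remains.
row 8, column 9 = 9: row 8 has {2,5,8}; col 9 has {2,3,4,5,6,7,8}; box has {1,2,4,5,6,7,8} → only 9 remains.
row 9, column 3 = 1: row 9 has {2,3,4,5,6,7,9}; col 3 has {2,3,4,6,8,9}; box has {2,3,5,8,9} → only 1 remains.
row 9, column 6 = 8: row 9 has {1,2,3,4,5,6,7,9}; col 6 has {1,4}; box has {2,4,7,9} → only 8 remains.
row 1, column 3 = 5: row 1 has {1,2,3,8}; col 3 has {1,2,3,4,6,8,9}; box has {1,2,3,4,6,7,9} → only 5 remains.
row 1, column 7 = 7: row 1 has {1,2,3,5,8}; col 7 has {1,2,3,4,5,6,8,9}; box has {2,3,5,6,8,9} → only 7 remains.
row 1, column 8 = 4: row 1 has {1,2,3,5,7,8}; col 8 has {2,5,6,7,8}; box has {2,3,5,6,7,8,9} → only 4 remains.
row 2, column 4 = 8: row 2 has {1,2,3,4,5,6,9}; col 4 has {3,7,9}; box has {1,3,5} → only 8 remains.
row 2, column 6 = 7: row 2 has {1,2,3,4,5,6,8,9}; col 6 has {1,4,8}; box has {1,3,5,8} → only 7 remains.
row 3, column 1 = 8: row 3 has {3,5,6,7,9}; col 1 has {1,2,3,5,7,9}; box has {1,2,3,4,5,6,7,9} → only 8 remains.
row 3, column 6 = 2: row 3 has {3,5,6,7,8,9}; col 6 has {1,4,7,8}; box has {1,3,5,7,8} → only 2 remains.
row 3, column 8 = 1: row 3 has {2,3,5,6,7,8,9}; col 8 has {2,4,5,6,7,8}; box has {2,3,4,5,6,7,8,9} → only 1 remains.

1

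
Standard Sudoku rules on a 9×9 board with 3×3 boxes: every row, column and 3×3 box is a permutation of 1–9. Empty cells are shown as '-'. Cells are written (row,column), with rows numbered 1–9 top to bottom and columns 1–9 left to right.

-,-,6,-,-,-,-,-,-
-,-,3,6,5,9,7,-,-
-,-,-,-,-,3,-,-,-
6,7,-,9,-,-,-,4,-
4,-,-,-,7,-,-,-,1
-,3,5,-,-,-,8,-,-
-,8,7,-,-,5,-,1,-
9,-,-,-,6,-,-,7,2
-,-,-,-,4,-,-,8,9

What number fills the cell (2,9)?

(2,8) = 2 (sole candidate).
(6,9) = 7 (hidden single in row 6).
(6,8) = 9 (hidden single in row 6).
(6,6) = 6 (hidden single in row 6).
(6,4) = 4 (hidden single in row 6).
(7,5) = 9 (hidden single in row 7).
(9,2) = 6 (hidden single in column 2).
(5,4) = 5 (hidden single in column 4).
(4,5) = 3 (hidden single in column 5).
(4,9) = 5 (sole candidate).
(4,7) = 2 (sole candidate).
(1,6) = 4 (hidden single in column 6).
(9,6) = 7 (hidden single in column 6).
(5,6) = 2 (hidden single in column 6).
(5,2) = 9 (sole candidate).
(5,3) = 8 (sole candidate).
(6,5) = 1 (sole candidate).
(4,3) = 1 (sole candidate).
(4,6) = 8 (sole candidate).
(6,1) = 2 (sole candidate).
(7,1) = 3 (sole candidate).
(7,4) = 2 (sole candidate).
(8,3) = 4 (sole candidate).
(8,6) = 1 (sole candidate).
(9,3) = 2 (sole candidate).
(9,4) = 3 (sole candidate).
(9,7) = 5 (sole candidate).
(3,3) = 9 (sole candidate).
(8,2) = 5 (sole candidate).
(8,4) = 8 (sole candidate).
(8,7) = 3 (sole candidate).
(9,1) = 1 (sole candidate).
(2,1) = 8 (sole candidate).
(2,9) = 4: row 2 has {2,3,5,6,7,8,9}; col 9 has {1,2,5,7,9}; box has {2,7} → only 4 remains.

4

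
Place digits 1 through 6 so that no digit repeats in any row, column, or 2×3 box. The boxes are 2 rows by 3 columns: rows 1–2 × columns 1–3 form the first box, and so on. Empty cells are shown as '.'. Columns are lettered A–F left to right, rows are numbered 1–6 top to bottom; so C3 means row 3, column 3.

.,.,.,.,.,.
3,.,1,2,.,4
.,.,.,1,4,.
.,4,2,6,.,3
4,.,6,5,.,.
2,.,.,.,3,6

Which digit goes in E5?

D1 = 3 (sole candidate).
E4 = 5 (sole candidate).
C6 = 5 (sole candidate).
D6 = 4 (sole candidate).
C1 = 4 (sole candidate).
E2 = 6 (sole candidate).
C3 = 3 (sole candidate).
F3 = 2 (sole candidate).
A4 = 1 (sole candidate).
F5 = 1 (sole candidate).
B6 = 1 (sole candidate).
E1 = 1 (sole candidate).
F1 = 5 (sole candidate).
B2 = 5 (sole candidate).
B3 = 6 (sole candidate).
B5 = 3 (sole candidate).
E5 = 2: row 5 has {1,3,4,5,6}; col 5 has {1,3,4,5,6}; box has {1,3,4,5,6} → only 2 remains.

2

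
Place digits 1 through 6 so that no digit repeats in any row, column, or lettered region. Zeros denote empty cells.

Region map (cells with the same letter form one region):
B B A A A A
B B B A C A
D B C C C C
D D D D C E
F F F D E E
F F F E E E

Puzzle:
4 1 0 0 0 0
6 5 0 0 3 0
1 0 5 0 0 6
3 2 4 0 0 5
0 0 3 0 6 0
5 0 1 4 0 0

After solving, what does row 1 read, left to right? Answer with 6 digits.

416352

r2c3 = 2 (sole candidate).
r2c4 = 1 (sole candidate).
r2c6 = 4 (sole candidate).
r3c2 = 3 (sole candidate).
r3c4 = 2 (sole candidate).
r3c5 = 4 (sole candidate).
r4c4 = 6 (sole candidate).
r4c5 = 1 (sole candidate).
r5c1 = 2 (sole candidate).
r5c2 = 4 (sole candidate).
r5c4 = 5 (sole candidate).
r5c6 = 1 (sole candidate).
r6c2 = 6 (sole candidate).
r6c5 = 2 (sole candidate).
r6c6 = 3 (sole candidate).
r1c3 = 6: row 1 has {1,4}; col 3 has {1,2,3,4,5}; region has {1,4} → only 6 remains.
r1c4 = 3: row 1 has {1,4,6}; col 4 has {1,2,4,5,6}; region has {1,4,6} → only 3 remains.
r1c5 = 5: row 1 has {1,3,4,6}; col 5 has {1,2,3,4,6}; region has {1,3,4,6} → only 5 remains.
r1c6 = 2: row 1 has {1,3,4,5,6}; col 6 has {1,3,4,5,6}; region has {1,3,4,5,6} → only 2 remains.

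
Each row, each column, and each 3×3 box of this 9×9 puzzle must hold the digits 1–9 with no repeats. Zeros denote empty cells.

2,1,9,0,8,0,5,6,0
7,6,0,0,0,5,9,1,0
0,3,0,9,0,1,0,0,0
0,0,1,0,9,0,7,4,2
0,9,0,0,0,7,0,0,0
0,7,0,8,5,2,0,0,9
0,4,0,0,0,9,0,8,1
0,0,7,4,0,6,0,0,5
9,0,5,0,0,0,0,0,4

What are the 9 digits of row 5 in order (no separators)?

392147856

r4c6 = 3 (sole candidate).
r6c8 = 3 (sole candidate).
r9c6 = 8 (sole candidate).
r1c6 = 4 (sole candidate).
r4c4 = 6 (sole candidate).
r5c4 = 1: row 5 has {7,9}; col 4 has {4,6,8,9}; box has {2,3,5,6,7,8,9} → only 1 remains.
r5c5 = 4: row 5 has {1,7,9}; col 5 has {5,8,9}; box has {1,2,3,5,6,7,8,9} → only 4 remains.
r5c8 = 5: row 5 has {1,4,7,9}; col 8 has {1,3,4,6,8}; box has {2,3,4,7,9} → only 5 remains.
r9c2 = 2 (sole candidate).
r9c8 = 7 (sole candidate).
r3c8 = 2 (sole candidate).
r8c2 = 8 (sole candidate).
r8c8 = 9 (sole candidate).
r9c4 = 3 (sole candidate).
r9c5 = 1 (sole candidate).
r9c7 = 6 (sole candidate).
r1c4 = 7 (sole candidate).
r1c9 = 3 (sole candidate).
r2c4 = 2 (sole candidate).
r2c5 = 3 (sole candidate).
r2c9 = 8 (sole candidate).
r3c5 = 6 (sole candidate).
r3c7 = 4 (sole candidate).
r3c9 = 7 (sole candidate).
r4c2 = 5 (sole candidate).
r5c7 = 8: row 5 has {1,4,5,7,9}; col 7 has {4,5,6,7,9}; box has {2,3,4,5,7,9} → only 8 remains.
r5c9 = 6: row 5 has {1,4,5,7,8,9}; col 9 has {1,2,3,4,5,7,8,9}; box has {2,3,4,5,7,8,9} → only 6 remains.
r6c7 = 1 (sole candidate).
r7c4 = 5 (sole candidate).
r8c5 = 2 (sole candidate).
r8c7 = 3 (sole candidate).
r2c3 = 4 (sole candidate).
r3c3 = 8 (sole candidate).
r4c1 = 8 (sole candidate).
r5c1 = 3: row 5 has {1,4,5,6,7,8,9}; col 1 has {2,7,8,9}; box has {1,5,7,8,9} → only 3 remains.
r5c3 = 2: row 5 has {1,3,4,5,6,7,8,9}; col 3 has {1,4,5,7,8,9}; box has {1,3,5,7,8,9} → only 2 remains.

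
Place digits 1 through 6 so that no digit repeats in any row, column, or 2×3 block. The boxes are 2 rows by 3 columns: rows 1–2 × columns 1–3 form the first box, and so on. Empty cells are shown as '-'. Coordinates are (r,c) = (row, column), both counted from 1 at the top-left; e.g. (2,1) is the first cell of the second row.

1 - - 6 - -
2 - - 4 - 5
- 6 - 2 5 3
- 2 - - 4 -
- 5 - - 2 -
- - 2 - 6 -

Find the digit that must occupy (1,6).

(1,5) = 3: row 1 has {1,6}; col 5 has {2,4,5,6}; box has {4,5,6} → only 3 remains.
(1,6) = 2: row 1 has {1,3,6}; col 6 has {3,5}; box has {3,4,5,6} → only 2 remains.

2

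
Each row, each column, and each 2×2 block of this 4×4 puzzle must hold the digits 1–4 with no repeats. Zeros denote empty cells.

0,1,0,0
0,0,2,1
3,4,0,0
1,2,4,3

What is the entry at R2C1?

4

R1C3 = 3: row 1 has {1}; col 3 has {2,4}; box has {1,2} → only 3 remains.
R1C4 = 4: row 1 has {1,3}; col 4 has {1,3}; box has {1,2,3} → only 4 remains.
R2C1 = 4: row 2 has {1,2}; col 1 has {1,3}; box has {1} → only 4 remains.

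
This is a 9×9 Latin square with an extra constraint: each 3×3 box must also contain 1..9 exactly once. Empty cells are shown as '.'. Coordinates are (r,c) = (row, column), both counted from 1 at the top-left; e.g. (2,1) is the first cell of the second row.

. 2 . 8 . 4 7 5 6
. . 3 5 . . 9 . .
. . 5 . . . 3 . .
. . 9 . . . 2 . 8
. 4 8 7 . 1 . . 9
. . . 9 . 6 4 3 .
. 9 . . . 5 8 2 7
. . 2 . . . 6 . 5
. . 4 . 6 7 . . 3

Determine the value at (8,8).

4

(1,3) = 1: row 1 has {2,4,5,6,7,8}; col 3 has {2,3,4,5,8,9}; box has {2,3,5} → only 1 remains.
(2,6) = 2: row 2 has {3,5,9}; col 6 has {1,4,5,6,7}; box has {4,5,8} → only 2 remains.
(3,6) = 9: row 3 has {3,5}; col 6 has {1,2,4,5,6,7}; box has {2,4,5,8} → only 9 remains.
(4,6) = 3: row 4 has {2,8,9}; col 6 has {1,2,4,5,6,7,9}; box has {1,6,7,9} → only 3 remains.
(5,7) = 5: row 5 has {1,4,7,8,9}; col 7 has {2,3,4,6,7,8,9}; box has {2,3,4,8,9} → only 5 remains.
(5,8) = 6: row 5 has {1,4,5,7,8,9}; col 8 has {2,3,5}; box has {2,3,4,5,8,9} → only 6 remains.
(6,3) = 7: row 6 has {3,4,6,9}; col 3 has {1,2,3,4,5,8,9}; box has {4,8,9} → only 7 remains.
(6,9) = 1: row 6 has {3,4,6,7,9}; col 9 has {3,5,6,7,8,9}; box has {2,3,4,5,6,8,9} → only 1 remains.
(7,3) = 6: row 7 has {2,5,7,8,9}; col 3 has {1,2,3,4,5,7,8,9}; box has {2,4,9} → only 6 remains.
(8,6) = 8: row 8 has {2,5,6}; col 6 has {1,2,3,4,5,6,7,9}; box has {5,6,7} → only 8 remains.
(9,7) = 1: row 9 has {3,4,6,7}; col 7 has {2,3,4,5,6,7,8,9}; box has {2,3,5,6,7,8} → only 1 remains.
(9,8) = 9: row 9 has {1,3,4,6,7}; col 8 has {2,3,5,6}; box has {1,2,3,5,6,7,8} → only 9 remains.
(1,1) = 9: row 1 has {1,2,4,5,6,7,8}; col 1 has {}; box has {1,2,3,5} → only 9 remains.
(1,5) = 3: row 1 has {1,2,4,5,6,7,8,9}; col 5 has {6}; box has {2,4,5,8,9} → only 3 remains.
(2,9) = 4: row 2 has {2,3,5,9}; col 9 has {1,3,5,6,7,8,9}; box has {3,5,6,7,9} → only 4 remains.
(3,9) = 2: row 3 has {3,5,9}; col 9 has {1,3,4,5,6,7,8,9}; box has {3,4,5,6,7,9} → only 2 remains.
(4,4) = 4: row 4 has {2,3,8,9}; col 4 has {5,7,8,9}; box has {1,3,6,7,9} → only 4 remains.
(4,5) = 5: row 4 has {2,3,4,8,9}; col 5 has {3,6}; box has {1,3,4,6,7,9} → only 5 remains.
(4,8) = 7: row 4 has {2,3,4,5,8,9}; col 8 has {2,3,5,6,9}; box has {1,2,3,4,5,6,8,9} → only 7 remains.
(5,5) = 2: row 5 has {1,4,5,6,7,8,9}; col 5 has {3,5,6}; box has {1,3,4,5,6,7,9} → only 2 remains.
(6,2) = 5: row 6 has {1,3,4,6,7,9}; col 2 has {2,4,9}; box has {4,7,8,9} → only 5 remains.
(6,5) = 8: row 6 has {1,3,4,5,6,7,9}; col 5 has {2,3,5,6}; box has {1,2,3,4,5,6,7,9} → only 8 remains.
(8,8) = 4: row 8 has {2,5,6,8}; col 8 has {2,3,5,6,7,9}; box has {1,2,3,5,6,7,8,9} → only 4 remains.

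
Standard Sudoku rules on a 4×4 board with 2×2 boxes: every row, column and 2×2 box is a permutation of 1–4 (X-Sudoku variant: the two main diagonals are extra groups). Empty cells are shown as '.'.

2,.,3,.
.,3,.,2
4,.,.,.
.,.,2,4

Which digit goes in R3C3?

1

R1C4 = 1 (sole candidate).
R2C1 = 1 (sole candidate).
R2C3 = 4 (sole candidate).
R3C2 = 2 (sole candidate).
R3C3 = 1: row 3 has {2,4}; col 3 has {2,3,4}; box has {2,4}; main diagonal has {2,3,4} → only 1 remains.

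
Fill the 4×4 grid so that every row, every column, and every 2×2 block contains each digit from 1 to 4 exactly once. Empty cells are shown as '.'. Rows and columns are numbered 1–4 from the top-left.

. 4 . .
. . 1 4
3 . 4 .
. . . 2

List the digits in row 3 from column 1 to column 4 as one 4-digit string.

3241

r1c4 = 3: row 1 has {4}; col 4 has {2,4}; box has {1,4} → only 3 remains.
r2c1 = 2: row 2 has {1,4}; col 1 has {3}; box has {4} → only 2 remains.
r2c2 = 3: row 2 has {1,2,4}; col 2 has {4}; box has {2,4} → only 3 remains.
r3c4 = 1: row 3 has {3,4}; col 4 has {2,3,4}; box has {2,4} → only 1 remains.
r4c2 = 1: row 4 has {2}; col 2 has {3,4}; box has {3} → only 1 remains.
r4c3 = 3: row 4 has {1,2}; col 3 has {1,4}; box has {1,2,4} → only 3 remains.
r1c1 = 1: row 1 has {3,4}; col 1 has {2,3}; box has {2,3,4} → only 1 remains.
r1c3 = 2: row 1 has {1,3,4}; col 3 has {1,3,4}; box has {1,3,4} → only 2 remains.
r3c2 = 2: row 3 has {1,3,4}; col 2 has {1,3,4}; box has {1,3} → only 2 remains.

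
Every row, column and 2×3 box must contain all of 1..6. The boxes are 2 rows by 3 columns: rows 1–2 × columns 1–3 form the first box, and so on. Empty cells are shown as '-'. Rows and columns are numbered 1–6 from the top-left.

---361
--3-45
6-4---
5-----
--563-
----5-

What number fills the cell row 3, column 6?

3

row 1, column 3 = 2: row 1 has {1,3,6}; col 3 has {3,4,5}; box has {3} → only 2 remains.
row 2, column 1 = 1: row 2 has {3,4,5}; col 1 has {5,6}; box has {2,3} → only 1 remains.
row 2, column 2 = 6: row 2 has {1,3,4,5}; col 2 has {}; box has {1,2,3} → only 6 remains.
row 2, column 4 = 2: row 2 has {1,3,4,5,6}; col 4 has {3,6}; box has {1,3,4,5,6} → only 2 remains.
row 4, column 3 = 1: row 4 has {5}; col 3 has {2,3,4,5}; box has {4,5,6} → only 1 remains.
row 4, column 4 = 4: row 4 has {1,5}; col 4 has {2,3,6}; box has {} → only 4 remains.
row 4, column 5 = 2: row 4 has {1,4,5}; col 5 has {3,4,5,6}; box has {4} → only 2 remains.
row 6, column 3 = 6: row 6 has {5}; col 3 has {1,2,3,4,5}; box has {5} → only 6 remains.
row 6, column 4 = 1: row 6 has {5,6}; col 4 has {2,3,4,6}; box has {3,5,6} → only 1 remains.
row 1, column 1 = 4: row 1 has {1,2,3,6}; col 1 has {1,5,6}; box has {1,2,3,6} → only 4 remains.
row 1, column 2 = 5: row 1 has {1,2,3,4,6}; col 2 has {6}; box has {1,2,3,4,6} → only 5 remains.
row 3, column 4 = 5: row 3 has {4,6}; col 4 has {1,2,3,4,6}; box has {2,4} → only 5 remains.
row 3, column 5 = 1: row 3 has {4,5,6}; col 5 has {2,3,4,5,6}; box has {2,4,5} → only 1 remains.
row 3, column 6 = 3: row 3 has {1,4,5,6}; col 6 has {1,5}; box has {1,2,4,5} → only 3 remains.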